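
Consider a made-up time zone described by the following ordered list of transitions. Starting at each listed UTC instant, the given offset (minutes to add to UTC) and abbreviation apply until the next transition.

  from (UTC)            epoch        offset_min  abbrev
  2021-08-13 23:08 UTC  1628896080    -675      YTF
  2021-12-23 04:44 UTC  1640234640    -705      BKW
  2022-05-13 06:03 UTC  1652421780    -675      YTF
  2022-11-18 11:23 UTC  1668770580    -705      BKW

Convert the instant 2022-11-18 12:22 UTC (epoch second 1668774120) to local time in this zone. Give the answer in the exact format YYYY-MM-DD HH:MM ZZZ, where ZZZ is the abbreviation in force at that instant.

2022-11-18 00:37 BKW

Query: 2022-11-18 12:22 UTC
Rule 4/4 (BKW, -11:45): 2022-11-18 11:23 UTC ≤ query < +∞
12·60 + 22 - 705 = 37 min
37 = 0·1440 + 37; 37 = 0·60 + 37 → 00:37, same day
→ 2022-11-18 00:37 BKW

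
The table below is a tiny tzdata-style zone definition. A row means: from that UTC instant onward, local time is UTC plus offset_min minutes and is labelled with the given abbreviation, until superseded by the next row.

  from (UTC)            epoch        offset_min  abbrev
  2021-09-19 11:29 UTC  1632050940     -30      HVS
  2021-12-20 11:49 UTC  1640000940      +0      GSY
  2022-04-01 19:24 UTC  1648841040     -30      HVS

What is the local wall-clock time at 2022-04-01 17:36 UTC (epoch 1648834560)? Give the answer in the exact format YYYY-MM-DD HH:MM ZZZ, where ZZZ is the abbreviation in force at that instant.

2022-04-01 17:36 GSY

Query: 2022-04-01 17:36 UTC
Rule 2/3 (GSY, +00:00): 2021-12-20 11:49 UTC ≤ query < 2022-04-01 19:24 UTC
17·60 + 36 + 0 = 1056 min
1056 = 0·1440 + 1056; 1056 = 17·60 + 36 → 17:36, same day
→ 2022-04-01 17:36 GSY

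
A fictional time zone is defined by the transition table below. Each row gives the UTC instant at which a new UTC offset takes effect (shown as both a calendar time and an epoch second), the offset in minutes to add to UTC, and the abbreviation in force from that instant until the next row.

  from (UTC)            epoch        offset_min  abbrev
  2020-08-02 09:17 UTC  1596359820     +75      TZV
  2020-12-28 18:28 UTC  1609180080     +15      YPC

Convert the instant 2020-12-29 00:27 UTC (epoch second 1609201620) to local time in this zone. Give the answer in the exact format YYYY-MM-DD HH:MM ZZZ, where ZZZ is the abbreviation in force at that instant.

Query: 2020-12-29 00:27 UTC
Rule 2/2 (YPC, +00:15): 2020-12-28 18:28 UTC ≤ query < +∞
0·60 + 27 + 15 = 42 min
42 = 0·1440 + 42; 42 = 0·60 + 42 → 00:42, same day
→ 2020-12-29 00:42 YPC

2020-12-29 00:42 YPC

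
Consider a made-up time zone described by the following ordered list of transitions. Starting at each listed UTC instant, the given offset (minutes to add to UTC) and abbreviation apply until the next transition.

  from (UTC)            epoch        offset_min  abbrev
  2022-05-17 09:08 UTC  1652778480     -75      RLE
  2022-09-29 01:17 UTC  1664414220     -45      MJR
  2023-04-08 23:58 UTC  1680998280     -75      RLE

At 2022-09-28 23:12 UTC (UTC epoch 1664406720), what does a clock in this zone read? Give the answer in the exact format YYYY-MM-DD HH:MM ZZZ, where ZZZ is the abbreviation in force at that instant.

Query: 2022-09-28 23:12 UTC
Rule 1/3 (RLE, -01:15): 2022-05-17 09:08 UTC ≤ query < 2022-09-29 01:17 UTC
23·60 + 12 - 75 = 1317 min
1317 = 0·1440 + 1317; 1317 = 21·60 + 57 → 21:57, same day
→ 2022-09-28 21:57 RLE

2022-09-28 21:57 RLE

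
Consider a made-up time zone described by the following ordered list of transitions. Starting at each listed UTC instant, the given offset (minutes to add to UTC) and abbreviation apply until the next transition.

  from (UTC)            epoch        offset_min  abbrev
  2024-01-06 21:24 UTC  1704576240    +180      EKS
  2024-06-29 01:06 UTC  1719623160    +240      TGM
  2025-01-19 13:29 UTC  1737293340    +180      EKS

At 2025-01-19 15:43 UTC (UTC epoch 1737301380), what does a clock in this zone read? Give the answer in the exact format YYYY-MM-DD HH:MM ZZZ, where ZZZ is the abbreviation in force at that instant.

Query: 2025-01-19 15:43 UTC
Rule 3/3 (EKS, +03:00): 2025-01-19 13:29 UTC ≤ query < +∞
15·60 + 43 + 180 = 1123 min
1123 = 0·1440 + 1123; 1123 = 18·60 + 43 → 18:43, same day
→ 2025-01-19 18:43 EKS

2025-01-19 18:43 EKS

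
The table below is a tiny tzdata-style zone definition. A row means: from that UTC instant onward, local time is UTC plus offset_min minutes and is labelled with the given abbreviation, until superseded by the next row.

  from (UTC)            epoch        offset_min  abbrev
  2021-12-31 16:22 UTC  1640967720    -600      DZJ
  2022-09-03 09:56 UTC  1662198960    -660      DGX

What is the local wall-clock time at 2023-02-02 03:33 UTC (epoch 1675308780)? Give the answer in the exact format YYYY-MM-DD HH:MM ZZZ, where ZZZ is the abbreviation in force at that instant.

2023-02-01 16:33 DGX

Query: 2023-02-02 03:33 UTC
Rule 2/2 (DGX, -11:00): 2022-09-03 09:56 UTC ≤ query < +∞
3·60 + 33 - 660 = -447 min
-447 = -1·1440 + 993; 993 = 16·60 + 33 → 16:33, 2023-02-02 - 1 day = 2023-02-01
→ 2023-02-01 16:33 DGX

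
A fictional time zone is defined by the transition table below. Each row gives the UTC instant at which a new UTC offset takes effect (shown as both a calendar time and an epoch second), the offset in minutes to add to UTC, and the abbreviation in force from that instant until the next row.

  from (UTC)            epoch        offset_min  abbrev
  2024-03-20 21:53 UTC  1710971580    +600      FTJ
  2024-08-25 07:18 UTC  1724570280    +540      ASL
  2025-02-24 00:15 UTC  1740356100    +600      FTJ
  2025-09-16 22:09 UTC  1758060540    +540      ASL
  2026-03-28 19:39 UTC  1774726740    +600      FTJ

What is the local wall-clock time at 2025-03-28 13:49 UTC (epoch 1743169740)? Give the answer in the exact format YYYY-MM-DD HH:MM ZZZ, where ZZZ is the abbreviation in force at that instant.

Query: 2025-03-28 13:49 UTC
Rule 3/5 (FTJ, +10:00): 2025-02-24 00:15 UTC ≤ query < 2025-09-16 22:09 UTC
13·60 + 49 + 600 = 1429 min
1429 = 0·1440 + 1429; 1429 = 23·60 + 49 → 23:49, same day
→ 2025-03-28 23:49 FTJ

2025-03-28 23:49 FTJ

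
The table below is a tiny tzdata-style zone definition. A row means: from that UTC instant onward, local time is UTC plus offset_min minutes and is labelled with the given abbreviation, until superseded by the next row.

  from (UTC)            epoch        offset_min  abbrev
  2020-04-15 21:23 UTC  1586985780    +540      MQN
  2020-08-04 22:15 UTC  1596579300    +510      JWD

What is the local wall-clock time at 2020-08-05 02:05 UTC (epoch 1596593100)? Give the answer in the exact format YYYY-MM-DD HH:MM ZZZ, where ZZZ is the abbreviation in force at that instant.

2020-08-05 10:35 JWD

Query: 2020-08-05 02:05 UTC
Rule 2/2 (JWD, +08:30): 2020-08-04 22:15 UTC ≤ query < +∞
2·60 + 5 + 510 = 635 min
635 = 0·1440 + 635; 635 = 10·60 + 35 → 10:35, same day
→ 2020-08-05 10:35 JWD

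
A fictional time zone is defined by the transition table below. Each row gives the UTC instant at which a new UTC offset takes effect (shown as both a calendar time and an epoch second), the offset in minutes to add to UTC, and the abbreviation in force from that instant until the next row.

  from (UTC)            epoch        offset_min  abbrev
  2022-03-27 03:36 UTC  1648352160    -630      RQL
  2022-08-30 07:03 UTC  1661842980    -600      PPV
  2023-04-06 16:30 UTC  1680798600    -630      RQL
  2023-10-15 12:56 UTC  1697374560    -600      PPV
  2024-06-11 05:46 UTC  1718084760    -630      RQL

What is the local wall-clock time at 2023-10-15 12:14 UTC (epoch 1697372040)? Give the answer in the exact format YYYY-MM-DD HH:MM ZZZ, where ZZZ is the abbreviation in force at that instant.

Query: 2023-10-15 12:14 UTC
Rule 3/5 (RQL, -10:30): 2023-04-06 16:30 UTC ≤ query < 2023-10-15 12:56 UTC
12·60 + 14 - 630 = 104 min
104 = 0·1440 + 104; 104 = 1·60 + 44 → 01:44, same day
→ 2023-10-15 01:44 RQL

2023-10-15 01:44 RQL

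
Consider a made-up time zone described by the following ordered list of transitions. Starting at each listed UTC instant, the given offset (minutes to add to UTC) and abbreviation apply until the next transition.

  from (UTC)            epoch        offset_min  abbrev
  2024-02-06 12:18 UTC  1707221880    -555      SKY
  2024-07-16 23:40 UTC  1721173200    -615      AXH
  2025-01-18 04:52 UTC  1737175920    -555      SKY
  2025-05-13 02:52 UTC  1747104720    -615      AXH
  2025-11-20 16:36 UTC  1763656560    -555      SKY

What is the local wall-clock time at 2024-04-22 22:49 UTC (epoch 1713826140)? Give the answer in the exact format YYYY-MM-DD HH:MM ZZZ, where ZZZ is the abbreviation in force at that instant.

Query: 2024-04-22 22:49 UTC
Rule 1/5 (SKY, -09:15): 2024-02-06 12:18 UTC ≤ query < 2024-07-16 23:40 UTC
22·60 + 49 - 555 = 814 min
814 = 0·1440 + 814; 814 = 13·60 + 34 → 13:34, same day
→ 2024-04-22 13:34 SKY

2024-04-22 13:34 SKY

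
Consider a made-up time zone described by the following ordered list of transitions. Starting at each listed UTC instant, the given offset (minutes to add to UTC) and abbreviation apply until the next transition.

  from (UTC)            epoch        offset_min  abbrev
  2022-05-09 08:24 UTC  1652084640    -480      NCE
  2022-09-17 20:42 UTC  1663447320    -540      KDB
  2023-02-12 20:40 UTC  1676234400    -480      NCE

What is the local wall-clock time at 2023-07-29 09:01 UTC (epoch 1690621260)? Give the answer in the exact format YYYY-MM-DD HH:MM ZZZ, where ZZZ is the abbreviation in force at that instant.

2023-07-29 01:01 NCE

Query: 2023-07-29 09:01 UTC
Rule 3/3 (NCE, -08:00): 2023-02-12 20:40 UTC ≤ query < +∞
9·60 + 1 - 480 = 61 min
61 = 0·1440 + 61; 61 = 1·60 + 1 → 01:01, same day
→ 2023-07-29 01:01 NCE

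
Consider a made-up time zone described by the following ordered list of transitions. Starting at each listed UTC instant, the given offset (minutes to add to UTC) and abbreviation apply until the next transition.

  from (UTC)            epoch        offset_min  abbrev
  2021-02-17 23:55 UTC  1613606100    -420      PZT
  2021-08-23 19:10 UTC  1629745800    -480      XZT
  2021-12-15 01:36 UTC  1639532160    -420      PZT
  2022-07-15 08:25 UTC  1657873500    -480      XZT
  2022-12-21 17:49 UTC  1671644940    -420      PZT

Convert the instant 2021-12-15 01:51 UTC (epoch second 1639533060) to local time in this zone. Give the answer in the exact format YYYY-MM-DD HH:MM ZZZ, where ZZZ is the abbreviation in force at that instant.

Query: 2021-12-15 01:51 UTC
Rule 3/5 (PZT, -07:00): 2021-12-15 01:36 UTC ≤ query < 2022-07-15 08:25 UTC
1·60 + 51 - 420 = -309 min
-309 = -1·1440 + 1131; 1131 = 18·60 + 51 → 18:51, 2021-12-15 - 1 day = 2021-12-14
→ 2021-12-14 18:51 PZT

2021-12-14 18:51 PZT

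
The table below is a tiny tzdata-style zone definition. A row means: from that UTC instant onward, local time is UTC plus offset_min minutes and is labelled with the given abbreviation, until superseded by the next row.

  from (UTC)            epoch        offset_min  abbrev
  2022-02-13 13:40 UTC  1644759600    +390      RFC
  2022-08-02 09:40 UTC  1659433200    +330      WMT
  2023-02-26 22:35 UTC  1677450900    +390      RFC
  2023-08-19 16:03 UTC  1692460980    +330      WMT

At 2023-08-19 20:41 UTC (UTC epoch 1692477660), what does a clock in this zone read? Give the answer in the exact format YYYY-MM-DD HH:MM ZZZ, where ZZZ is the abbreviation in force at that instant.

Query: 2023-08-19 20:41 UTC
Rule 4/4 (WMT, +05:30): 2023-08-19 16:03 UTC ≤ query < +∞
20·60 + 41 + 330 = 1571 min
1571 = 1·1440 + 131; 131 = 2·60 + 11 → 02:11, 2023-08-19 + 1 day = 2023-08-20
→ 2023-08-20 02:11 WMT

2023-08-20 02:11 WMT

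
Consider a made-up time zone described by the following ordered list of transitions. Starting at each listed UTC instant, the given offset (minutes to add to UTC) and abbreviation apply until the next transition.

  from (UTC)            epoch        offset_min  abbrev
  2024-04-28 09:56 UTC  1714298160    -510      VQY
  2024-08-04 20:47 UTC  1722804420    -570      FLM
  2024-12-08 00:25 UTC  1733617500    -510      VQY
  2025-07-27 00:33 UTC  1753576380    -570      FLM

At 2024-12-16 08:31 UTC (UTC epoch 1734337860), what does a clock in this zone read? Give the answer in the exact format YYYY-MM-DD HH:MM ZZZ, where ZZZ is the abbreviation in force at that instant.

2024-12-16 00:01 VQY

Query: 2024-12-16 08:31 UTC
Rule 3/4 (VQY, -08:30): 2024-12-08 00:25 UTC ≤ query < 2025-07-27 00:33 UTC
8·60 + 31 - 510 = 1 min
1 = 0·1440 + 1; 1 = 0·60 + 1 → 00:01, same day
→ 2024-12-16 00:01 VQY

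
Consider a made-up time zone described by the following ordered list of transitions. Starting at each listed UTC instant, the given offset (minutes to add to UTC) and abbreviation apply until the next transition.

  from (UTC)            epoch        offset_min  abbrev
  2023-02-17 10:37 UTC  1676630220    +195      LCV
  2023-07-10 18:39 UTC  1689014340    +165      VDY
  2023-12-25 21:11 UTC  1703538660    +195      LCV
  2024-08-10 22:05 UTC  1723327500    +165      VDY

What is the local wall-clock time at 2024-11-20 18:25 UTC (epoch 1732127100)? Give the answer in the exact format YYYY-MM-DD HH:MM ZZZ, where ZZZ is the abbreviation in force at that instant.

2024-11-20 21:10 VDY

Query: 2024-11-20 18:25 UTC
Rule 4/4 (VDY, +02:45): 2024-08-10 22:05 UTC ≤ query < +∞
18·60 + 25 + 165 = 1270 min
1270 = 0·1440 + 1270; 1270 = 21·60 + 10 → 21:10, same day
→ 2024-11-20 21:10 VDY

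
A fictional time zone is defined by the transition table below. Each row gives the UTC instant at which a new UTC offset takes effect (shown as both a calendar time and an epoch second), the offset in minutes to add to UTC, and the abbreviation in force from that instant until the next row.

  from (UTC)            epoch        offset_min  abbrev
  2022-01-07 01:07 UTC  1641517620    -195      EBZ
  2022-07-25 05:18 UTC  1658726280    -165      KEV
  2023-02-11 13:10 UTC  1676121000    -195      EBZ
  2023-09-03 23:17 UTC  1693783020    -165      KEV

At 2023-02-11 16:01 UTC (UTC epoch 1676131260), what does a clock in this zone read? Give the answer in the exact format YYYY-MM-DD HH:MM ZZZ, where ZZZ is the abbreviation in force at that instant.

2023-02-11 12:46 EBZ

Query: 2023-02-11 16:01 UTC
Rule 3/4 (EBZ, -03:15): 2023-02-11 13:10 UTC ≤ query < 2023-09-03 23:17 UTC
16·60 + 1 - 195 = 766 min
766 = 0·1440 + 766; 766 = 12·60 + 46 → 12:46, same day
→ 2023-02-11 12:46 EBZ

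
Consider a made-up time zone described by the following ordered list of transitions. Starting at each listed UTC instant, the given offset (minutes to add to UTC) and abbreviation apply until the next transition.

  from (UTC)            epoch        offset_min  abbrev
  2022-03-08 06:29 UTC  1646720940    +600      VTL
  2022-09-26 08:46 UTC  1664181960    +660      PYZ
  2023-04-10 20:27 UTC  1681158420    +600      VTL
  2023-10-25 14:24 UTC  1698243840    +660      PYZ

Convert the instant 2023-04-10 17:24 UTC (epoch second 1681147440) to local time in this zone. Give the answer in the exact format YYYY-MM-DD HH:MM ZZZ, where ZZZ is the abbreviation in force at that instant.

Query: 2023-04-10 17:24 UTC
Rule 2/4 (PYZ, +11:00): 2022-09-26 08:46 UTC ≤ query < 2023-04-10 20:27 UTC
17·60 + 24 + 660 = 1704 min
1704 = 1·1440 + 264; 264 = 4·60 + 24 → 04:24, 2023-04-10 + 1 day = 2023-04-11
→ 2023-04-11 04:24 PYZ

2023-04-11 04:24 PYZ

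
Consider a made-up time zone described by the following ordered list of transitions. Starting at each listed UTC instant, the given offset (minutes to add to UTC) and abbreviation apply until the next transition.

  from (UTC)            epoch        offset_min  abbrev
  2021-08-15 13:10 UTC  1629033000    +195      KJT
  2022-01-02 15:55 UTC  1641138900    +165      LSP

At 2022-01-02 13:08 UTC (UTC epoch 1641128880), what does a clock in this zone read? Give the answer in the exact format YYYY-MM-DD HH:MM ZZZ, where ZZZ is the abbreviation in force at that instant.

2022-01-02 16:23 KJT

Query: 2022-01-02 13:08 UTC
Rule 1/2 (KJT, +03:15): 2021-08-15 13:10 UTC ≤ query < 2022-01-02 15:55 UTC
13·60 + 8 + 195 = 983 min
983 = 0·1440 + 983; 983 = 16·60 + 23 → 16:23, same day
→ 2022-01-02 16:23 KJT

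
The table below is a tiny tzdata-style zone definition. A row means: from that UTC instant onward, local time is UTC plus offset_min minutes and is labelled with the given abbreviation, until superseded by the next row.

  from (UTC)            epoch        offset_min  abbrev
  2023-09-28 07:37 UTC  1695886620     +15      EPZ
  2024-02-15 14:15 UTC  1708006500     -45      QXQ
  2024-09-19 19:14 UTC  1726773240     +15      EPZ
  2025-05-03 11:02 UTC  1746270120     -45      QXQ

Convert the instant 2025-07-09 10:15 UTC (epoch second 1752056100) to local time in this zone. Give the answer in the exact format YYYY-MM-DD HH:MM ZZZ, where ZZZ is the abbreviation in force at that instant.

2025-07-09 09:30 QXQ

Query: 2025-07-09 10:15 UTC
Rule 4/4 (QXQ, -00:45): 2025-05-03 11:02 UTC ≤ query < +∞
10·60 + 15 - 45 = 570 min
570 = 0·1440 + 570; 570 = 9·60 + 30 → 09:30, same day
→ 2025-07-09 09:30 QXQ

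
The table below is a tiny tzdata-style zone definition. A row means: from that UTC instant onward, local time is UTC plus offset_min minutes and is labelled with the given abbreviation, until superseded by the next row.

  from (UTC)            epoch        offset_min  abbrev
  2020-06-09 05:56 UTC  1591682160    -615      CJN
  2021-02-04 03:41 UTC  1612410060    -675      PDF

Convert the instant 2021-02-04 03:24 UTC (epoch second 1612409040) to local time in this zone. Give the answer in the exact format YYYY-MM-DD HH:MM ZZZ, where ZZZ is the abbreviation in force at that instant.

Query: 2021-02-04 03:24 UTC
Rule 1/2 (CJN, -10:15): 2020-06-09 05:56 UTC ≤ query < 2021-02-04 03:41 UTC
3·60 + 24 - 615 = -411 min
-411 = -1·1440 + 1029; 1029 = 17·60 + 9 → 17:09, 2021-02-04 - 1 day = 2021-02-03
→ 2021-02-03 17:09 CJN

2021-02-03 17:09 CJN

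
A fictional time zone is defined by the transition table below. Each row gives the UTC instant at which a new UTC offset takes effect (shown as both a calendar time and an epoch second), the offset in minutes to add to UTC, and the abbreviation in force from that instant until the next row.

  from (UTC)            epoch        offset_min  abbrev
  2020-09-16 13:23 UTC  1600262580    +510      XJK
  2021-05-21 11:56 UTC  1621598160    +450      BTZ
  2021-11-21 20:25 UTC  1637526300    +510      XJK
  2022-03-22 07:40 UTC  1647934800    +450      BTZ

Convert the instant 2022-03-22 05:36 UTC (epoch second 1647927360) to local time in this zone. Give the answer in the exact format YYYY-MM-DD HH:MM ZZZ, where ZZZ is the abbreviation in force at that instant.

2022-03-22 14:06 XJK

Query: 2022-03-22 05:36 UTC
Rule 3/4 (XJK, +08:30): 2021-11-21 20:25 UTC ≤ query < 2022-03-22 07:40 UTC
5·60 + 36 + 510 = 846 min
846 = 0·1440 + 846; 846 = 14·60 + 6 → 14:06, same day
→ 2022-03-22 14:06 XJK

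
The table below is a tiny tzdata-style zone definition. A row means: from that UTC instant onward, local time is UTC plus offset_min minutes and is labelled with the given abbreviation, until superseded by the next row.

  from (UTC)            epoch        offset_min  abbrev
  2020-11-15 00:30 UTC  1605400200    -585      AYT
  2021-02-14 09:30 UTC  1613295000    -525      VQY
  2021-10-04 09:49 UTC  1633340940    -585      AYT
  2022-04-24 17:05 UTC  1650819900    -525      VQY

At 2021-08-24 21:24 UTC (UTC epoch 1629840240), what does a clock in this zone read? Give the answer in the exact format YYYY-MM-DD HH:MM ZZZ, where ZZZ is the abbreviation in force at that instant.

Query: 2021-08-24 21:24 UTC
Rule 2/4 (VQY, -08:45): 2021-02-14 09:30 UTC ≤ query < 2021-10-04 09:49 UTC
21·60 + 24 - 525 = 759 min
759 = 0·1440 + 759; 759 = 12·60 + 39 → 12:39, same day
→ 2021-08-24 12:39 VQY

2021-08-24 12:39 VQY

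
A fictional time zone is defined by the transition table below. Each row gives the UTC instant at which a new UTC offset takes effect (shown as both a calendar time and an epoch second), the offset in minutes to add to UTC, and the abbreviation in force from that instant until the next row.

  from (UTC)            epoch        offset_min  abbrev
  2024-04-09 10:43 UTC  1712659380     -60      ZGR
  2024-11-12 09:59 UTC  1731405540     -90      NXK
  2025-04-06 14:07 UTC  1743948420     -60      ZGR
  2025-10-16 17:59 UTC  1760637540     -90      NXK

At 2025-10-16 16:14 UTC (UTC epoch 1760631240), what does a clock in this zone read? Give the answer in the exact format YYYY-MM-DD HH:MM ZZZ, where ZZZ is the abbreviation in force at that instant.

Query: 2025-10-16 16:14 UTC
Rule 3/4 (ZGR, -01:00): 2025-04-06 14:07 UTC ≤ query < 2025-10-16 17:59 UTC
16·60 + 14 - 60 = 914 min
914 = 0·1440 + 914; 914 = 15·60 + 14 → 15:14, same day
→ 2025-10-16 15:14 ZGR

2025-10-16 15:14 ZGR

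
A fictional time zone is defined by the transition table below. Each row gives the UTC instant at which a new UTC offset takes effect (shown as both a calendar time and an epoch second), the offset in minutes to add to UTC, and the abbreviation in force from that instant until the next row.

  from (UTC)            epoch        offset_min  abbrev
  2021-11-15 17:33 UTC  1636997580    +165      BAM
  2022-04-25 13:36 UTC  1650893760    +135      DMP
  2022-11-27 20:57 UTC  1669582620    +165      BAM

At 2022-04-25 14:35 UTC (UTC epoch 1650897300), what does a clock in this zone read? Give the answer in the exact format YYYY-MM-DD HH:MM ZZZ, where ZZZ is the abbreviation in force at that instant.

Query: 2022-04-25 14:35 UTC
Rule 2/3 (DMP, +02:15): 2022-04-25 13:36 UTC ≤ query < 2022-11-27 20:57 UTC
14·60 + 35 + 135 = 1010 min
1010 = 0·1440 + 1010; 1010 = 16·60 + 50 → 16:50, same day
→ 2022-04-25 16:50 DMP

2022-04-25 16:50 DMP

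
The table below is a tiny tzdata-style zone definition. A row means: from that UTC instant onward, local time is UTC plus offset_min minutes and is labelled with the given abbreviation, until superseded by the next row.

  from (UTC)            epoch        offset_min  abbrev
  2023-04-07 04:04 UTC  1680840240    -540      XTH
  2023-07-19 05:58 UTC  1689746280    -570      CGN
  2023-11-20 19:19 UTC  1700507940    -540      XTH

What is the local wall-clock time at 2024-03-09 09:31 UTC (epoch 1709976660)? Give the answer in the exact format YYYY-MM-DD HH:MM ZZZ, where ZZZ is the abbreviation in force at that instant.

2024-03-09 00:31 XTH

Query: 2024-03-09 09:31 UTC
Rule 3/3 (XTH, -09:00): 2023-11-20 19:19 UTC ≤ query < +∞
9·60 + 31 - 540 = 31 min
31 = 0·1440 + 31; 31 = 0·60 + 31 → 00:31, same day
→ 2024-03-09 00:31 XTH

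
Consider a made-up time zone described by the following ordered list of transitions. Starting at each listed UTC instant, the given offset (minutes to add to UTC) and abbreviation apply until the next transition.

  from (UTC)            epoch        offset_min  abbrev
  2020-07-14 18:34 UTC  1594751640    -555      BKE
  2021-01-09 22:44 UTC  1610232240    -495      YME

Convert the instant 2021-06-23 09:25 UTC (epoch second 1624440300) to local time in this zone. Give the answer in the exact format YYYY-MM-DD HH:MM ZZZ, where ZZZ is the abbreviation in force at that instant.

Query: 2021-06-23 09:25 UTC
Rule 2/2 (YME, -08:15): 2021-01-09 22:44 UTC ≤ query < +∞
9·60 + 25 - 495 = 70 min
70 = 0·1440 + 70; 70 = 1·60 + 10 → 01:10, same day
→ 2021-06-23 01:10 YME

2021-06-23 01:10 YME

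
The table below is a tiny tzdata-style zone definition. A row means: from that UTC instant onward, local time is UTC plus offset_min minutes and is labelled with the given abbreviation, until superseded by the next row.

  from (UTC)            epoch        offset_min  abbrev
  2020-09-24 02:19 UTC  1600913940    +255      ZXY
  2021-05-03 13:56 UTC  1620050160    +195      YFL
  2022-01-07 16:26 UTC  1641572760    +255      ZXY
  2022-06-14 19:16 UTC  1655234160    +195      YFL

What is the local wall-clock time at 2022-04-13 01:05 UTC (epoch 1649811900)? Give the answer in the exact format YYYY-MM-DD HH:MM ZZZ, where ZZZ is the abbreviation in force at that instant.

2022-04-13 05:20 ZXY

Query: 2022-04-13 01:05 UTC
Rule 3/4 (ZXY, +04:15): 2022-01-07 16:26 UTC ≤ query < 2022-06-14 19:16 UTC
1·60 + 5 + 255 = 320 min
320 = 0·1440 + 320; 320 = 5·60 + 20 → 05:20, same day
→ 2022-04-13 05:20 ZXY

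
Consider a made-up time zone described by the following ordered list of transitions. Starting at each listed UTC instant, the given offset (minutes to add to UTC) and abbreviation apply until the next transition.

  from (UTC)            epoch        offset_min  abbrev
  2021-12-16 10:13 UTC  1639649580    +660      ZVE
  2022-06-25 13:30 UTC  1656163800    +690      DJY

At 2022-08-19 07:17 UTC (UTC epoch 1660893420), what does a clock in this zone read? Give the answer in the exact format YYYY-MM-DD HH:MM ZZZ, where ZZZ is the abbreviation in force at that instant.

2022-08-19 18:47 DJY

Query: 2022-08-19 07:17 UTC
Rule 2/2 (DJY, +11:30): 2022-06-25 13:30 UTC ≤ query < +∞
7·60 + 17 + 690 = 1127 min
1127 = 0·1440 + 1127; 1127 = 18·60 + 47 → 18:47, same day
→ 2022-08-19 18:47 DJY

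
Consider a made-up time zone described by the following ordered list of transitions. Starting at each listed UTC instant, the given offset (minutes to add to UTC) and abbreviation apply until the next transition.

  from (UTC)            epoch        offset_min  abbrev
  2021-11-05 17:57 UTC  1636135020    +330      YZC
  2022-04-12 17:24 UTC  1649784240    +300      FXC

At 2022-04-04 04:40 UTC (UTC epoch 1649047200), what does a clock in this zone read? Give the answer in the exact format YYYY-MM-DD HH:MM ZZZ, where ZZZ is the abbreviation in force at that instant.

Query: 2022-04-04 04:40 UTC
Rule 1/2 (YZC, +05:30): 2021-11-05 17:57 UTC ≤ query < 2022-04-12 17:24 UTC
4·60 + 40 + 330 = 610 min
610 = 0·1440 + 610; 610 = 10·60 + 10 → 10:10, same day
→ 2022-04-04 10:10 YZC

2022-04-04 10:10 YZC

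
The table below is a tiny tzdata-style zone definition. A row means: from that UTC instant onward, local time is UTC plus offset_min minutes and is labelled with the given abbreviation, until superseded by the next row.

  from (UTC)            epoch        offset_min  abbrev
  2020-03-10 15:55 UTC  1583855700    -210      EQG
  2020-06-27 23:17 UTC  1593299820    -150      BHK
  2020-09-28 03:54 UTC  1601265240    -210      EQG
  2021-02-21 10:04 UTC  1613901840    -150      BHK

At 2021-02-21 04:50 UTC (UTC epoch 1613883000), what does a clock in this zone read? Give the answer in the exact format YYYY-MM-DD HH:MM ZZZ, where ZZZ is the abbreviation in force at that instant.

2021-02-21 01:20 EQG

Query: 2021-02-21 04:50 UTC
Rule 3/4 (EQG, -03:30): 2020-09-28 03:54 UTC ≤ query < 2021-02-21 10:04 UTC
4·60 + 50 - 210 = 80 min
80 = 0·1440 + 80; 80 = 1·60 + 20 → 01:20, same day
→ 2021-02-21 01:20 EQG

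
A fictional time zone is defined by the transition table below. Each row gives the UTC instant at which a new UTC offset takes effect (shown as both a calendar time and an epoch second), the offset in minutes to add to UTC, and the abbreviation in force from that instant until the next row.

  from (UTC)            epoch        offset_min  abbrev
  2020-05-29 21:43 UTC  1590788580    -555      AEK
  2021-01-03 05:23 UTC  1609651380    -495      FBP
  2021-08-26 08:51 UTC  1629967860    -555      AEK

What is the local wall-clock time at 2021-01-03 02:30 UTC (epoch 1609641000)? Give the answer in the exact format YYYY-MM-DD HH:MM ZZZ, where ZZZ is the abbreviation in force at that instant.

2021-01-02 17:15 AEK

Query: 2021-01-03 02:30 UTC
Rule 1/3 (AEK, -09:15): 2020-05-29 21:43 UTC ≤ query < 2021-01-03 05:23 UTC
2·60 + 30 - 555 = -405 min
-405 = -1·1440 + 1035; 1035 = 17·60 + 15 → 17:15, 2021-01-03 - 1 day = 2021-01-02
→ 2021-01-02 17:15 AEK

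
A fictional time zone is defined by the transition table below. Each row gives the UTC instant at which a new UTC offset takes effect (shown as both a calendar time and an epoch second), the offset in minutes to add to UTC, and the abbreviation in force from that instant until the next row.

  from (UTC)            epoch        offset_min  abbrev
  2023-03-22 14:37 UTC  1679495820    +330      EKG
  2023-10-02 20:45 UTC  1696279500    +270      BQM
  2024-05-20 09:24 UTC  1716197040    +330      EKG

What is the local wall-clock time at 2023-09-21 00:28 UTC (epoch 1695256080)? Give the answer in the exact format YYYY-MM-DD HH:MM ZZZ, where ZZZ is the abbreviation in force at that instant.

2023-09-21 05:58 EKG

Query: 2023-09-21 00:28 UTC
Rule 1/3 (EKG, +05:30): 2023-03-22 14:37 UTC ≤ query < 2023-10-02 20:45 UTC
0·60 + 28 + 330 = 358 min
358 = 0·1440 + 358; 358 = 5·60 + 58 → 05:58, same day
→ 2023-09-21 05:58 EKG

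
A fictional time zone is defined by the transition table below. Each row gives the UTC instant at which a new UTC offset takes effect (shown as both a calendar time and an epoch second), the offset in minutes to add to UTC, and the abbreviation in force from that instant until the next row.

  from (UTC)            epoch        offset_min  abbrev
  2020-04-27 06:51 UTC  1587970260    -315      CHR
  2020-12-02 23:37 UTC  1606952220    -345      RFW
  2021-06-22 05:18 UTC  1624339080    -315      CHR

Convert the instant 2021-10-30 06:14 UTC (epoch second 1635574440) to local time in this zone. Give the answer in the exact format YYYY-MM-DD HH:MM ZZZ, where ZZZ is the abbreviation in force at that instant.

2021-10-30 00:59 CHR

Query: 2021-10-30 06:14 UTC
Rule 3/3 (CHR, -05:15): 2021-06-22 05:18 UTC ≤ query < +∞
6·60 + 14 - 315 = 59 min
59 = 0·1440 + 59; 59 = 0·60 + 59 → 00:59, same day
→ 2021-10-30 00:59 CHR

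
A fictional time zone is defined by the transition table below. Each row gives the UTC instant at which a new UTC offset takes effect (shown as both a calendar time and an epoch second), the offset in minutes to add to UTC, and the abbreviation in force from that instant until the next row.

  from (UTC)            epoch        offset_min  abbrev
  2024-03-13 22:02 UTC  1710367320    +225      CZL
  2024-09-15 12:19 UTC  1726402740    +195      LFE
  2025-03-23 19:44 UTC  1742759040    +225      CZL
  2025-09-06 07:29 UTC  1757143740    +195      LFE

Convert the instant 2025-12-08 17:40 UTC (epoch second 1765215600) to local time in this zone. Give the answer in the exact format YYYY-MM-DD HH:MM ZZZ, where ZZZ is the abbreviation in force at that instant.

Query: 2025-12-08 17:40 UTC
Rule 4/4 (LFE, +03:15): 2025-09-06 07:29 UTC ≤ query < +∞
17·60 + 40 + 195 = 1255 min
1255 = 0·1440 + 1255; 1255 = 20·60 + 55 → 20:55, same day
→ 2025-12-08 20:55 LFE

2025-12-08 20:55 LFE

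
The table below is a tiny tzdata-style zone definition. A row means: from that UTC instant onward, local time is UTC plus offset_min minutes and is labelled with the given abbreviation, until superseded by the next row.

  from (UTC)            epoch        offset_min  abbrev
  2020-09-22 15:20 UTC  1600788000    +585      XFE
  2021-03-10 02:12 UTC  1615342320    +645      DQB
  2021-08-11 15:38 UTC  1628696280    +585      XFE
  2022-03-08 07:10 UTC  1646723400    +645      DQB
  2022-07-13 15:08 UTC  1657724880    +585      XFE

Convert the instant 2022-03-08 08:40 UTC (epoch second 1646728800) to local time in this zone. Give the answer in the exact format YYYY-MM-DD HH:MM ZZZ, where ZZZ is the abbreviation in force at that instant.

Query: 2022-03-08 08:40 UTC
Rule 4/5 (DQB, +10:45): 2022-03-08 07:10 UTC ≤ query < 2022-07-13 15:08 UTC
8·60 + 40 + 645 = 1165 min
1165 = 0·1440 + 1165; 1165 = 19·60 + 25 → 19:25, same day
→ 2022-03-08 19:25 DQB

2022-03-08 19:25 DQB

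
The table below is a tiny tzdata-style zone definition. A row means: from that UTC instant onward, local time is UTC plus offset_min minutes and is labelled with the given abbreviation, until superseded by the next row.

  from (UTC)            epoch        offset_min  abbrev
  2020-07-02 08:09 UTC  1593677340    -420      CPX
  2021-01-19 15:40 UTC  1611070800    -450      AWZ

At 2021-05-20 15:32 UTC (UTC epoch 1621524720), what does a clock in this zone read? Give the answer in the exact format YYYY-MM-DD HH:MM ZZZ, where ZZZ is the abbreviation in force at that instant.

2021-05-20 08:02 AWZ

Query: 2021-05-20 15:32 UTC
Rule 2/2 (AWZ, -07:30): 2021-01-19 15:40 UTC ≤ query < +∞
15·60 + 32 - 450 = 482 min
482 = 0·1440 + 482; 482 = 8·60 + 2 → 08:02, same day
→ 2021-05-20 08:02 AWZ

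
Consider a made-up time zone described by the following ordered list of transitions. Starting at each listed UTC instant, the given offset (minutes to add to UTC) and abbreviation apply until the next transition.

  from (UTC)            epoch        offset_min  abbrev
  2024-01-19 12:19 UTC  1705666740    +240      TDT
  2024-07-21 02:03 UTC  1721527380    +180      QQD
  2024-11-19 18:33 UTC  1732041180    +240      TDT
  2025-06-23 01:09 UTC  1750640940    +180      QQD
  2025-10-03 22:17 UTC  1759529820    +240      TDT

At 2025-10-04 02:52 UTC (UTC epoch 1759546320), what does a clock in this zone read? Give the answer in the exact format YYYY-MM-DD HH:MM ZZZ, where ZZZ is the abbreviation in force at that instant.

2025-10-04 06:52 TDT

Query: 2025-10-04 02:52 UTC
Rule 5/5 (TDT, +04:00): 2025-10-03 22:17 UTC ≤ query < +∞
2·60 + 52 + 240 = 412 min
412 = 0·1440 + 412; 412 = 6·60 + 52 → 06:52, same day
→ 2025-10-04 06:52 TDT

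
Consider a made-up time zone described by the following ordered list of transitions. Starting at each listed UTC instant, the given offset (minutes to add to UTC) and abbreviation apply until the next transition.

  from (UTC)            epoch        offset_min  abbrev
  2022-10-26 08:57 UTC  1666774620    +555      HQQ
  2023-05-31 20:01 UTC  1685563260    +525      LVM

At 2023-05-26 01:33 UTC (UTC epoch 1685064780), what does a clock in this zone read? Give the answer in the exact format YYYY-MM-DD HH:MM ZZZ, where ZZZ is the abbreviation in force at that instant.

Query: 2023-05-26 01:33 UTC
Rule 1/2 (HQQ, +09:15): 2022-10-26 08:57 UTC ≤ query < 2023-05-31 20:01 UTC
1·60 + 33 + 555 = 648 min
648 = 0·1440 + 648; 648 = 10·60 + 48 → 10:48, same day
→ 2023-05-26 10:48 HQQ

2023-05-26 10:48 HQQ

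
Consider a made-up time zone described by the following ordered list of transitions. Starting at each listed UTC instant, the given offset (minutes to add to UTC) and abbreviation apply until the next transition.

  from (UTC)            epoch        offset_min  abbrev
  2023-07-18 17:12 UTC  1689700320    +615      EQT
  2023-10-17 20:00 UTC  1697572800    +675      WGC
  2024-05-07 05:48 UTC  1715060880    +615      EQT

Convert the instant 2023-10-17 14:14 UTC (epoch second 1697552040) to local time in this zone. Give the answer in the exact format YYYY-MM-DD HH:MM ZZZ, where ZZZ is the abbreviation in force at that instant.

Query: 2023-10-17 14:14 UTC
Rule 1/3 (EQT, +10:15): 2023-07-18 17:12 UTC ≤ query < 2023-10-17 20:00 UTC
14·60 + 14 + 615 = 1469 min
1469 = 1·1440 + 29; 29 = 0·60 + 29 → 00:29, 2023-10-17 + 1 day = 2023-10-18
→ 2023-10-18 00:29 EQT

2023-10-18 00:29 EQT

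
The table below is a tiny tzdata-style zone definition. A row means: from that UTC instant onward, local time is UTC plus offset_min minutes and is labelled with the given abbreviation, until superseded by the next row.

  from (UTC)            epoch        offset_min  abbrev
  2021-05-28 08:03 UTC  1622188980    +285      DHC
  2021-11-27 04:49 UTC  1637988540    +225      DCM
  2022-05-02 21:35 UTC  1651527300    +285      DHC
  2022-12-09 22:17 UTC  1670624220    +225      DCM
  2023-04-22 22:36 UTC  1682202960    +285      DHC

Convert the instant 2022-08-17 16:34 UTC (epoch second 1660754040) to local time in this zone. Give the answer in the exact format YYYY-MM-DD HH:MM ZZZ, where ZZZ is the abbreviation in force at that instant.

2022-08-17 21:19 DHC

Query: 2022-08-17 16:34 UTC
Rule 3/5 (DHC, +04:45): 2022-05-02 21:35 UTC ≤ query < 2022-12-09 22:17 UTC
16·60 + 34 + 285 = 1279 min
1279 = 0·1440 + 1279; 1279 = 21·60 + 19 → 21:19, same day
→ 2022-08-17 21:19 DHC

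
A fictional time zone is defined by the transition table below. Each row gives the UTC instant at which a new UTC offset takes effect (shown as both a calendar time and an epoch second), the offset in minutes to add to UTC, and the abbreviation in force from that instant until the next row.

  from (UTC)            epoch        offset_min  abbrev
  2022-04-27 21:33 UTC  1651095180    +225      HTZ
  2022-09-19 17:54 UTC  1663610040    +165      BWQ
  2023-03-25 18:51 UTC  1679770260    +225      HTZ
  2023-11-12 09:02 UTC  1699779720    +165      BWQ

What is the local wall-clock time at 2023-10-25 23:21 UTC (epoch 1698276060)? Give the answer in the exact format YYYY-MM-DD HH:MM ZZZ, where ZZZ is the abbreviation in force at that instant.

Query: 2023-10-25 23:21 UTC
Rule 3/4 (HTZ, +03:45): 2023-03-25 18:51 UTC ≤ query < 2023-11-12 09:02 UTC
23·60 + 21 + 225 = 1626 min
1626 = 1·1440 + 186; 186 = 3·60 + 6 → 03:06, 2023-10-25 + 1 day = 2023-10-26
→ 2023-10-26 03:06 HTZ

2023-10-26 03:06 HTZ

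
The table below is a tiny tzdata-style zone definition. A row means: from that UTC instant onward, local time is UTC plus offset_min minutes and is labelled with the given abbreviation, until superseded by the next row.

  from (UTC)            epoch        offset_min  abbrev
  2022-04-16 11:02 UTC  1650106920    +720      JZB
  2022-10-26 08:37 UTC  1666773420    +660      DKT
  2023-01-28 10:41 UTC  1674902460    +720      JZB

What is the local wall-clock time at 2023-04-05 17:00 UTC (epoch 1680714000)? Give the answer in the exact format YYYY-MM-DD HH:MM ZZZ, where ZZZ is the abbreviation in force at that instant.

2023-04-06 05:00 JZB

Query: 2023-04-05 17:00 UTC
Rule 3/3 (JZB, +12:00): 2023-01-28 10:41 UTC ≤ query < +∞
17·60 + 0 + 720 = 1740 min
1740 = 1·1440 + 300; 300 = 5·60 + 0 → 05:00, 2023-04-05 + 1 day = 2023-04-06
→ 2023-04-06 05:00 JZB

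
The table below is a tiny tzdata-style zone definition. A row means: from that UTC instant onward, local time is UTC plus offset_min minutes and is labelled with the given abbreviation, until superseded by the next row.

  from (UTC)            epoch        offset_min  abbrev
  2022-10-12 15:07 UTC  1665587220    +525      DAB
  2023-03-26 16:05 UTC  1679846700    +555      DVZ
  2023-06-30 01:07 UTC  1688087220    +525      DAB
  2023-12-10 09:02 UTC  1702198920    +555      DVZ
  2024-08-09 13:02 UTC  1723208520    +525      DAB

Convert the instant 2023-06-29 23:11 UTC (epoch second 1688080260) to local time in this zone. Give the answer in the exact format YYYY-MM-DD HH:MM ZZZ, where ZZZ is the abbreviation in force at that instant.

Query: 2023-06-29 23:11 UTC
Rule 2/5 (DVZ, +09:15): 2023-03-26 16:05 UTC ≤ query < 2023-06-30 01:07 UTC
23·60 + 11 + 555 = 1946 min
1946 = 1·1440 + 506; 506 = 8·60 + 26 → 08:26, 2023-06-29 + 1 day = 2023-06-30
→ 2023-06-30 08:26 DVZ

2023-06-30 08:26 DVZ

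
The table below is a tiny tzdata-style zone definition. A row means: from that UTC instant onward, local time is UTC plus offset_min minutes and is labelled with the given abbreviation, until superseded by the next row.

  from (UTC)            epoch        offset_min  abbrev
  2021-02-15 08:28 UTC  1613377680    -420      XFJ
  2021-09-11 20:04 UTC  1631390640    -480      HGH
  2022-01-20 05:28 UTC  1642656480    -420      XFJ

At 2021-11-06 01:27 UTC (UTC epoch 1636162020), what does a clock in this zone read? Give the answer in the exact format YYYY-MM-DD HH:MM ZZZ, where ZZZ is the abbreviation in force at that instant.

Query: 2021-11-06 01:27 UTC
Rule 2/3 (HGH, -08:00): 2021-09-11 20:04 UTC ≤ query < 2022-01-20 05:28 UTC
1·60 + 27 - 480 = -393 min
-393 = -1·1440 + 1047; 1047 = 17·60 + 27 → 17:27, 2021-11-06 - 1 day = 2021-11-05
→ 2021-11-05 17:27 HGH

2021-11-05 17:27 HGH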